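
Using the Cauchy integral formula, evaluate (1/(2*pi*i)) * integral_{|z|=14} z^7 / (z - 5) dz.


Step 1: f(z) = z^7, a = 5 is inside |z| = 14
Step 2: By Cauchy integral formula: (1/(2pi*i)) * integral = f(a)
Step 3: f(5) = 5^7 = 78125

78125


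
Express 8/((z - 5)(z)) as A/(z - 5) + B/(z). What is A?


Step 1: Multiply both sides by (z - 5) and set z = 5
Step 2: A = 8 / (5 - 0)
Step 3: A = 8 / 5
Step 4: A = 8/5

8/5


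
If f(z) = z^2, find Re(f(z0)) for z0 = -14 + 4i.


Step 1: z0 = -14 + 4i
Step 2: z0^2 = (-14)^2 - 4^2 - 112i
Step 3: real part = 196 - 16 = 180

180


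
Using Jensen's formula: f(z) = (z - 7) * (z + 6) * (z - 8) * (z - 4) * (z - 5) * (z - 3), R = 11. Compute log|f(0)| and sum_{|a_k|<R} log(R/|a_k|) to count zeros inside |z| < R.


Jensen's formula: (1/2pi)*integral log|f(Re^it)|dt = log|f(0)| + sum_{|a_k|<R} log(R/|a_k|)
Step 1: f(0) = (-7) * 6 * (-8) * (-4) * (-5) * (-3) = -20160
Step 2: log|f(0)| = log|7| + log|-6| + log|8| + log|4| + log|5| + log|3| = 9.9115
Step 3: Zeros inside |z| < 11: 7, -6, 8, 4, 5, 3
Step 4: Jensen sum = log(11/7) + log(11/6) + log(11/8) + log(11/4) + log(11/5) + log(11/3) = 4.4759
Step 5: n(R) = number of terms in the Jensen sum = count of zeros inside |z| < 11 = 6

6


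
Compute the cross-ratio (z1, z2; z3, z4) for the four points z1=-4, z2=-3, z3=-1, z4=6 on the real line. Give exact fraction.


Step 1: (z1-z3)(z2-z4) = (-3) * (-9) = 27
Step 2: (z1-z4)(z2-z3) = (-10) * (-2) = 20
Step 3: Cross-ratio = 27/20 = 27/20

27/20


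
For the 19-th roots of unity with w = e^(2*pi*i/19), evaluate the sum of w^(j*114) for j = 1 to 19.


Step 1: The sum sum_{j=1}^{n} w^(k*j) equals n if n | k, else 0.
Step 2: Here n = 19, k = 114
Step 3: Does n divide k? 19 | 114 -> True
Step 4: Sum = 19

19


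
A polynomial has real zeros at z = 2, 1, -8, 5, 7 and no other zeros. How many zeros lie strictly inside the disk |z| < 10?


Step 1: Check each root:
  z = 2: |2| = 2 < 10
  z = 1: |1| = 1 < 10
  z = -8: |-8| = 8 < 10
  z = 5: |5| = 5 < 10
  z = 7: |7| = 7 < 10
Step 2: Count = 5

5


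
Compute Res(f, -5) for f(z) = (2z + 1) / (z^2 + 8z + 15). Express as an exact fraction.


Step 1: Q(z) = z^2 + 8z + 15 = (z + 5)(z + 3)
Step 2: Q'(z) = 2z + 8
Step 3: Q'(-5) = -2, P(-5) = -9
Step 4: Res = P(-5)/Q'(-5) = -9/(-2) = 9/2

9/2


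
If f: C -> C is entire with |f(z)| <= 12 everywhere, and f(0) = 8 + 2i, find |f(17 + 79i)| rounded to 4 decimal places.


Step 1: By Liouville's theorem, a bounded entire function is constant.
Step 2: f(z) = f(0) = 8 + 2i for all z.
Step 3: |f(w)| = |8 + 2i| = sqrt(64 + 4)
Step 4: = 8.2462

8.2462


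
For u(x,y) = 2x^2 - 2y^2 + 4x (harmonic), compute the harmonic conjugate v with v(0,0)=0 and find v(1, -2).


Step 1: v_x = -u_y = 4y + 0
Step 2: v_y = u_x = 4x + 4
Step 3: v = 4xy + 4y + C
Step 4: v(0,0) = 0 => C = 0
Step 5: v(1, -2) = -16

-16


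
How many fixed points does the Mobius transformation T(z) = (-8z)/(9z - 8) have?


Step 1: Fixed points satisfy T(z) = z
Step 2: 9z^2 = 0
Step 3: Discriminant = 0^2 - 4*9*0 = 0
Step 4: Number of fixed points = 1

1


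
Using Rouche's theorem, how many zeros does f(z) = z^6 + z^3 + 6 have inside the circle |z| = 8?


Step 1: On |z| = 8 the three terms have sizes |z^6| = 8^6 = 262144, |z^3| = 8^3 = 512, |6| = 6
Step 2: The dominant term is g(z) = z^6; let h(z) = z^3 + 6 so f = g + h
Step 3: On |z| = 8: |g| = 262144 and |h| <= 512 + 6 = 518
Step 4: Since 262144 > 518, |h| < |g| on |z| = 8, so by Rouche f has the same number of zeros as g inside |z| < 8
Step 5: g(z) = z^6 has 6 zeros (all at the origin) inside |z| < 8. Answer = 6

6


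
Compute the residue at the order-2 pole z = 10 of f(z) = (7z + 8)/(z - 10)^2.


Step 1: Pole of order 2 at z = 10
Step 2: Res = lim d/dz [(z - 10)^2 * f(z)] as z -> 10
Step 3: (z - 10)^2 * f(z) = 7z + 8
Step 4: d/dz[7z + 8] = 7

7


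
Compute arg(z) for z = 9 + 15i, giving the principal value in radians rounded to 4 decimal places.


Step 1: z = 9 + 15i
Step 2: arg(z) = atan2(15, 9)
Step 3: arg(z) = 1.0304

1.0304


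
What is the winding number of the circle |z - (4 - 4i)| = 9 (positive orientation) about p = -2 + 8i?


Step 1: Center c = (4, -4), radius = 9
Step 2: |p - c|^2 = (-6)^2 + 12^2 = 180
Step 3: r^2 = 81
Step 4: |p-c| > r so winding number = 0

0


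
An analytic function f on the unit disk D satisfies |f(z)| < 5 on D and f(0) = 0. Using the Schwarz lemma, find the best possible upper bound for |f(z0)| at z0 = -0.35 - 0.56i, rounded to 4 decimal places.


Step 1: g = f/5 maps D -> D with g(0) = 0, so by the Schwarz lemma |g(z)| <= |z|, i.e. |f(z)| <= 5|z|; this is sharp (f(z) = 5z).
Step 2: |z0|^2 = (-0.35)^2 + (-0.56)^2 = 0.4361
Step 3: |z0| = sqrt(0.4361) = 0.660379
Step 4: Best bound = 5 * |z0| = 5 * 0.660379 = 3.3019

3.3019


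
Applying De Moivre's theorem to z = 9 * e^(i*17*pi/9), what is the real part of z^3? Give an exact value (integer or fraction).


Step 1: By De Moivre's theorem, z^3 = 9^3 * e^(i*3*17*pi/9) = 729 * (cos(17*pi/3) + i*sin(17*pi/3))
Step 2: |z|^3 = 9^3 = 729
Step 3: Reduce the angle mod 2*pi: 17*pi/3 - 4*pi = 5*pi/3
Step 4: cos(5*pi/3) = 1/2
Step 5: Re(z^3) = 729 * 1/2 = 729/2

729/2


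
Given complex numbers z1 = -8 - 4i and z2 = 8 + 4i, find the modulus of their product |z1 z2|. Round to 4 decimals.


Step 1: |z1| = sqrt((-8)^2 + (-4)^2) = sqrt(80)
Step 2: |z2| = sqrt(8^2 + 4^2) = sqrt(80)
Step 3: |z1*z2| = |z1|*|z2| = sqrt(80) * sqrt(80) = sqrt(80 * 80) = sqrt(6400)
Step 4: = 80.0

80.0


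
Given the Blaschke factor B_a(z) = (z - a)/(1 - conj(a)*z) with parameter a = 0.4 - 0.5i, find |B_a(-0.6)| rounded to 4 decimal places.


Step 1: Numerator z0 - a = -0.6 - (0.4 - 0.5i) = -1 + 0.5i
Step 2: Denominator 1 - conj(a)*z0 = 1 - (0.4 + 0.5i)*(-0.6) = 1.24 + 0.3i
Step 3: |z0 - a|^2 = (-1)^2 + 0.5^2 = 1.25; |1 - conj(a)*z0|^2 = 1.24^2 + 0.3^2 = 1.6276
Step 4: |B_a(-0.6)| = sqrt(1.25 / 1.6276) = sqrt(0.768002)
Step 5: = 0.8764

0.8764


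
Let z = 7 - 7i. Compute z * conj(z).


Step 1: conj(z) = 7 + 7i
Step 2: z * conj(z) = 7^2 + (-7)^2
Step 3: = 49 + 49 = 98

98


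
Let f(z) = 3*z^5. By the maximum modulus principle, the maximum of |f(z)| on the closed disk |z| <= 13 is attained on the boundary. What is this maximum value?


Step 1: On |z| = 13, |f(z)| = 3 * |z|^5 = 3 * 13^5
Step 2: By maximum modulus principle, maximum is on boundary.
Step 3: Maximum = 3 * 371293 = 1113879

1113879


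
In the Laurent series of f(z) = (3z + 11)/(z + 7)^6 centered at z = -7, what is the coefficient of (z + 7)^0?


Step 1: Write the numerator in powers of (z + 7): 3z + 11 = 3(z + 7) + (3*(-7) + 11) = 3(z + 7) - 10
Step 2: Divide by (z + 7)^6: f(z) = -10(z + 7)^(-6) + 3(z + 7)^(-5)
Step 3: This finite sum is the Laurent series of f about z = -7.
Step 4: Only the powers -6 and -5 appear, so the coefficient of (z + 7)^0 = 0

0


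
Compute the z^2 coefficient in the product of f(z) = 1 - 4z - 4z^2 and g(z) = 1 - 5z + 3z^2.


Step 1: z^2 term in f*g comes from: (1)*(3z^2) + (-4z)*(-5z) + (-4z^2)*(1)
Step 2: = 3 + 20 - 4
Step 3: = 19

19


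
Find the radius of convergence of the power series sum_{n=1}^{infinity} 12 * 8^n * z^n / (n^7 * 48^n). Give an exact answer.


Step 1: General term a_n = 12 * 8^n / (n^7 * 48^n)
Step 2: By the root test, |a_n|^(1/n) = 12^(1/n) * 8 / (n^(7/n) * 48) -> 8/48 as n -> infinity (since 12^(1/n) -> 1 and n^(7/n) -> 1)
Step 3: R = 1/lim|a_n|^(1/n) = 48/8 = 6

6


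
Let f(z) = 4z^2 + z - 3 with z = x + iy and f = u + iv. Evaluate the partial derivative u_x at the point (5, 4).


Step 1: f(z) = 4(x+iy)^2 + (x+iy) - 3
Step 2: u = 4(x^2 - y^2) + x - 3
Step 3: u_x = 8x + 1
Step 4: At (5, 4): u_x = 40 + 1 = 41

41


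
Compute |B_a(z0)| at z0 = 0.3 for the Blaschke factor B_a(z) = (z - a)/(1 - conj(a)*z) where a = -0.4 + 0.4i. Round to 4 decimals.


Step 1: Numerator z0 - a = 0.3 - (-0.4 + 0.4i) = 0.7 - 0.4i
Step 2: Denominator 1 - conj(a)*z0 = 1 - (-0.4 - 0.4i)*0.3 = 1.12 + 0.12i
Step 3: |z0 - a|^2 = 0.7^2 + (-0.4)^2 = 0.65; |1 - conj(a)*z0|^2 = 1.12^2 + 0.12^2 = 1.2688
Step 4: |B_a(0.3)| = sqrt(0.65 / 1.2688) = sqrt(0.512295)
Step 5: = 0.7157

0.7157


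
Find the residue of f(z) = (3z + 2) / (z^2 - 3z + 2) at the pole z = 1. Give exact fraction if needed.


Step 1: Q(z) = z^2 - 3z + 2 = (z - 1)(z - 2)
Step 2: Q'(z) = 2z - 3
Step 3: Q'(1) = -1, P(1) = 5
Step 4: Res = P(1)/Q'(1) = 5/(-1) = -5

-5


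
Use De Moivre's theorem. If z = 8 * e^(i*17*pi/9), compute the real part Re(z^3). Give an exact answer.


Step 1: By De Moivre's theorem, z^3 = 8^3 * e^(i*3*17*pi/9) = 512 * (cos(17*pi/3) + i*sin(17*pi/3))
Step 2: |z|^3 = 8^3 = 512
Step 3: Reduce the angle mod 2*pi: 17*pi/3 - 4*pi = 5*pi/3
Step 4: cos(5*pi/3) = 1/2
Step 5: Re(z^3) = 512 * 1/2 = 256

256


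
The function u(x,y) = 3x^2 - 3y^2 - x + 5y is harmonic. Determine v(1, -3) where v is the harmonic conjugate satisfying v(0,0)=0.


Step 1: v_x = -u_y = 6y - 5
Step 2: v_y = u_x = 6x - 1
Step 3: v = 6xy - 5x - y + C
Step 4: v(0,0) = 0 => C = 0
Step 5: v(1, -3) = -20

-20


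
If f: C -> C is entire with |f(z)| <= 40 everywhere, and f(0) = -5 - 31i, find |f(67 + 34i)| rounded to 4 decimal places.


Step 1: By Liouville's theorem, a bounded entire function is constant.
Step 2: f(z) = f(0) = -5 - 31i for all z.
Step 3: |f(w)| = |-5 - 31i| = sqrt(25 + 961)
Step 4: = 31.4006

31.4006


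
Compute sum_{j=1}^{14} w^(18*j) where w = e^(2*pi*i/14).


Step 1: The sum sum_{j=1}^{n} w^(k*j) equals n if n | k, else 0.
Step 2: Here n = 14, k = 18
Step 3: Does n divide k? 14 | 18 -> False
Step 4: Sum = 0

0


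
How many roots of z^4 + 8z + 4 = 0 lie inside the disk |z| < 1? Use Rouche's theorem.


Step 1: On |z| = 1 the three terms have sizes |z^4| = 1^4 = 1, |8z| = 8*1 = 8, |4| = 4
Step 2: The dominant term is g(z) = 8z; let h(z) = z^4 + 4 so f = g + h
Step 3: On |z| = 1: |g| = 8 and |h| <= 1 + 4 = 5
Step 4: Since 8 > 5, |h| < |g| on |z| = 1, so by Rouche f has the same number of zeros as g inside |z| < 1
Step 5: g(z) = 8z has 1 zero (at the origin, multiplicity 1) inside |z| < 1. Answer = 1

1


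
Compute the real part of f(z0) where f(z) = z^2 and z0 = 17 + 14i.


Step 1: z0 = 17 + 14i
Step 2: z0^2 = 17^2 - 14^2 + 476i
Step 3: real part = 289 - 196 = 93

93


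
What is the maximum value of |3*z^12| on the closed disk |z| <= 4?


Step 1: On |z| = 4, |f(z)| = 3 * |z|^12 = 3 * 4^12
Step 2: By maximum modulus principle, maximum is on boundary.
Step 3: Maximum = 3 * 16777216 = 50331648

50331648


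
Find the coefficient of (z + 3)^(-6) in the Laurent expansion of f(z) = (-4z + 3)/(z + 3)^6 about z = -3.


Step 1: Write the numerator in powers of (z + 3): -4z + 3 = -4(z + 3) + (-4*(-3) + 3) = -4(z + 3) + 15
Step 2: Divide by (z + 3)^6: f(z) = 15(z + 3)^(-6) - 4(z + 3)^(-5)
Step 3: This finite sum is the Laurent series of f about z = -3.
Step 4: Coefficient of (z + 3)^(-6) = -4*(-3) + 3 = 15

15


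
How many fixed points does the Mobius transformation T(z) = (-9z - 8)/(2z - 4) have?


Step 1: Fixed points satisfy T(z) = z
Step 2: 2z^2 + 5z + 8 = 0
Step 3: Discriminant = 5^2 - 4*2*8 = -39
Step 4: Number of fixed points = 2

2


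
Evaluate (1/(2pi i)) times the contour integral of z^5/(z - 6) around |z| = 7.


Step 1: f(z) = z^5, a = 6 is inside |z| = 7
Step 2: By Cauchy integral formula: (1/(2pi*i)) * integral = f(a)
Step 3: f(6) = 6^5 = 7776

7776


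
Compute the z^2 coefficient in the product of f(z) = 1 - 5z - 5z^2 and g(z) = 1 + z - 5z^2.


Step 1: z^2 term in f*g comes from: (1)*(-5z^2) + (-5z)*(z) + (-5z^2)*(1)
Step 2: = -5 - 5 - 5
Step 3: = -15

-15


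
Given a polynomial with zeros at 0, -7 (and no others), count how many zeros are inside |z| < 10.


Step 1: Check each root:
  z = 0: |0| = 0 < 10
  z = -7: |-7| = 7 < 10
Step 2: Count = 2

2


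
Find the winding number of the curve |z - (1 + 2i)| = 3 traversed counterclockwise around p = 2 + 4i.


Step 1: Center c = (1, 2), radius = 3
Step 2: |p - c|^2 = 1^2 + 2^2 = 5
Step 3: r^2 = 9
Step 4: |p-c| < r so winding number = 1

1


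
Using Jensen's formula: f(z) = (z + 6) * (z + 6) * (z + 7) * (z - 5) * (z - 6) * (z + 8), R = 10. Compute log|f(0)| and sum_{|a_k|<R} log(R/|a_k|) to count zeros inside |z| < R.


Jensen's formula: (1/2pi)*integral log|f(Re^it)|dt = log|f(0)| + sum_{|a_k|<R} log(R/|a_k|)
Step 1: f(0) = 6 * 6 * 7 * (-5) * (-6) * 8 = 60480
Step 2: log|f(0)| = log|-6| + log|-6| + log|-7| + log|5| + log|6| + log|-8| = 11.0101
Step 3: Zeros inside |z| < 10: -6, -6, -7, 5, 6, -8
Step 4: Jensen sum = log(10/6) + log(10/6) + log(10/7) + log(10/5) + log(10/6) + log(10/8) = 2.8054
Step 5: n(R) = number of terms in the Jensen sum = count of zeros inside |z| < 10 = 6

6


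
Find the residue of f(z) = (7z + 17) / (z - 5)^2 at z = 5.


Step 1: Pole of order 2 at z = 5
Step 2: Res = lim d/dz [(z - 5)^2 * f(z)] as z -> 5
Step 3: (z - 5)^2 * f(z) = 7z + 17
Step 4: d/dz[7z + 17] = 7

7


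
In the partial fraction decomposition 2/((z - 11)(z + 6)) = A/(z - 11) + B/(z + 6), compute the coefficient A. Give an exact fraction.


Step 1: Multiply both sides by (z - 11) and set z = 11
Step 2: A = 2 / (11 + 6)
Step 3: A = 2 / 17
Step 4: A = 2/17

2/17


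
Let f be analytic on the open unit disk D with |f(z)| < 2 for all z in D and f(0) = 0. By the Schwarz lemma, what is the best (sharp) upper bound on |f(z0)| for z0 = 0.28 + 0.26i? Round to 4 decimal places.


Step 1: g = f/2 maps D -> D with g(0) = 0, so by the Schwarz lemma |g(z)| <= |z|, i.e. |f(z)| <= 2|z|; this is sharp (f(z) = 2z).
Step 2: |z0|^2 = 0.28^2 + 0.26^2 = 0.146
Step 3: |z0| = sqrt(0.146) = 0.382099
Step 4: Best bound = 2 * |z0| = 2 * 0.382099 = 0.7642

0.7642


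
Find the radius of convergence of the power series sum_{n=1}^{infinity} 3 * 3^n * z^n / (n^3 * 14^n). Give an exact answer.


Step 1: General term a_n = 3 * 3^n / (n^3 * 14^n)
Step 2: By the root test, |a_n|^(1/n) = 3^(1/n) * 3 / (n^(3/n) * 14) -> 3/14 as n -> infinity (since 3^(1/n) -> 1 and n^(3/n) -> 1)
Step 3: R = 1/lim|a_n|^(1/n) = 14/3

14/3


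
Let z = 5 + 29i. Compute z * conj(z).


Step 1: conj(z) = 5 - 29i
Step 2: z * conj(z) = 5^2 + 29^2
Step 3: = 25 + 841 = 866

866


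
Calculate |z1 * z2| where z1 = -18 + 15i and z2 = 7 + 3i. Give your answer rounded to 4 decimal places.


Step 1: |z1| = sqrt((-18)^2 + 15^2) = sqrt(549)
Step 2: |z2| = sqrt(7^2 + 3^2) = sqrt(58)
Step 3: |z1*z2| = |z1|*|z2| = sqrt(549) * sqrt(58) = sqrt(549 * 58) = sqrt(31842)
Step 4: = 178.4433

178.4433


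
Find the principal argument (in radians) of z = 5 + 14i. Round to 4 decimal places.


Step 1: z = 5 + 14i
Step 2: arg(z) = atan2(14, 5)
Step 3: arg(z) = 1.2278

1.2278


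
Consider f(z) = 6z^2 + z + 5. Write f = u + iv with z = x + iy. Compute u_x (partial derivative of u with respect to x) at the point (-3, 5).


Step 1: f(z) = 6(x+iy)^2 + (x+iy) + 5
Step 2: u = 6(x^2 - y^2) + x + 5
Step 3: u_x = 12x + 1
Step 4: At (-3, 5): u_x = -36 + 1 = -35

-35


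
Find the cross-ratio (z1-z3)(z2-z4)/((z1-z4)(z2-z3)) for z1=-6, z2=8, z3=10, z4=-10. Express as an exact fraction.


Step 1: (z1-z3)(z2-z4) = (-16) * 18 = -288
Step 2: (z1-z4)(z2-z3) = 4 * (-2) = -8
Step 3: Cross-ratio = 288/8 = 36

36


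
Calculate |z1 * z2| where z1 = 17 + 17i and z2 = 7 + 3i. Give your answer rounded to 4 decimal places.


Step 1: |z1| = sqrt(17^2 + 17^2) = sqrt(578)
Step 2: |z2| = sqrt(7^2 + 3^2) = sqrt(58)
Step 3: |z1*z2| = |z1|*|z2| = sqrt(578) * sqrt(58) = sqrt(578 * 58) = sqrt(33524)
Step 4: = 183.0956

183.0956


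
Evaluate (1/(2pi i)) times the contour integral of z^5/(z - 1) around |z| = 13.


Step 1: f(z) = z^5, a = 1 is inside |z| = 13
Step 2: By Cauchy integral formula: (1/(2pi*i)) * integral = f(a)
Step 3: f(1) = 1^5 = 1

1


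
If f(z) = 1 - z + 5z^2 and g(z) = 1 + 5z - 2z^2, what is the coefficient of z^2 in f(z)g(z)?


Step 1: z^2 term in f*g comes from: (1)*(-2z^2) + (-z)*(5z) + (5z^2)*(1)
Step 2: = -2 - 5 + 5
Step 3: = -2

-2


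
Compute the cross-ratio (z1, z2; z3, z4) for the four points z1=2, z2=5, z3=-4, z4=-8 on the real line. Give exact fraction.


Step 1: (z1-z3)(z2-z4) = 6 * 13 = 78
Step 2: (z1-z4)(z2-z3) = 10 * 9 = 90
Step 3: Cross-ratio = 78/90 = 13/15

13/15


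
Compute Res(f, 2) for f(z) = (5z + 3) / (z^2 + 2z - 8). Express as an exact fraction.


Step 1: Q(z) = z^2 + 2z - 8 = (z - 2)(z + 4)
Step 2: Q'(z) = 2z + 2
Step 3: Q'(2) = 6, P(2) = 13
Step 4: Res = P(2)/Q'(2) = 13/6 = 13/6

13/6


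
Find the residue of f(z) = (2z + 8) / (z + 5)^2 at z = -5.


Step 1: Pole of order 2 at z = -5
Step 2: Res = lim d/dz [(z + 5)^2 * f(z)] as z -> -5
Step 3: (z + 5)^2 * f(z) = 2z + 8
Step 4: d/dz[2z + 8] = 2

2


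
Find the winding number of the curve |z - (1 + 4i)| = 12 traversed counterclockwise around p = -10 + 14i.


Step 1: Center c = (1, 4), radius = 12
Step 2: |p - c|^2 = (-11)^2 + 10^2 = 221
Step 3: r^2 = 144
Step 4: |p-c| > r so winding number = 0

0


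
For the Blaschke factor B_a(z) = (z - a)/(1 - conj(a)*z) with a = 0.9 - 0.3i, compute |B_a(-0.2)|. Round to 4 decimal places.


Step 1: Numerator z0 - a = -0.2 - (0.9 - 0.3i) = -1.1 + 0.3i
Step 2: Denominator 1 - conj(a)*z0 = 1 - (0.9 + 0.3i)*(-0.2) = 1.18 + 0.06i
Step 3: |z0 - a|^2 = (-1.1)^2 + 0.3^2 = 1.3; |1 - conj(a)*z0|^2 = 1.18^2 + 0.06^2 = 1.396
Step 4: |B_a(-0.2)| = sqrt(1.3 / 1.396) = sqrt(0.931232)
Step 5: = 0.965

0.965


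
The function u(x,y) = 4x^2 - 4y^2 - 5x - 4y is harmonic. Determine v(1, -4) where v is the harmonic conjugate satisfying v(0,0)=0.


Step 1: v_x = -u_y = 8y + 4
Step 2: v_y = u_x = 8x - 5
Step 3: v = 8xy + 4x - 5y + C
Step 4: v(0,0) = 0 => C = 0
Step 5: v(1, -4) = -8

-8


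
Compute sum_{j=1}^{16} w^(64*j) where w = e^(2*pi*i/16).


Step 1: The sum sum_{j=1}^{n} w^(k*j) equals n if n | k, else 0.
Step 2: Here n = 16, k = 64
Step 3: Does n divide k? 16 | 64 -> True
Step 4: Sum = 16

16


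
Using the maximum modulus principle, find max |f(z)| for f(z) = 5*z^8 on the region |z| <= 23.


Step 1: On |z| = 23, |f(z)| = 5 * |z|^8 = 5 * 23^8
Step 2: By maximum modulus principle, maximum is on boundary.
Step 3: Maximum = 5 * 78310985281 = 391554926405

391554926405


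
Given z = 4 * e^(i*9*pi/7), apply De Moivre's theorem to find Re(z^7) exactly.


Step 1: By De Moivre's theorem, z^7 = 4^7 * e^(i*7*9*pi/7) = 16384 * (cos(9*pi) + i*sin(9*pi))
Step 2: |z|^7 = 4^7 = 16384
Step 3: Reduce the angle mod 2*pi: 9*pi - 8*pi = pi
Step 4: cos(pi) = -1
Step 5: Re(z^7) = 16384 * (-1) = -16384

-16384


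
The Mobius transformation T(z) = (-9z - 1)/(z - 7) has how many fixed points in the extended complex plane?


Step 1: Fixed points satisfy T(z) = z
Step 2: z^2 + 2z + 1 = 0
Step 3: Discriminant = 2^2 - 4*1*1 = 0
Step 4: Number of fixed points = 1

1


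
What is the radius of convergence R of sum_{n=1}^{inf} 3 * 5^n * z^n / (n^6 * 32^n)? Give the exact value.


Step 1: General term a_n = 3 * 5^n / (n^6 * 32^n)
Step 2: By the root test, |a_n|^(1/n) = 3^(1/n) * 5 / (n^(6/n) * 32) -> 5/32 as n -> infinity (since 3^(1/n) -> 1 and n^(6/n) -> 1)
Step 3: R = 1/lim|a_n|^(1/n) = 32/5

32/5


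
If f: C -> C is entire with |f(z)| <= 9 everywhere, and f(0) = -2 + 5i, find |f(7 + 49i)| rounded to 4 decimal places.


Step 1: By Liouville's theorem, a bounded entire function is constant.
Step 2: f(z) = f(0) = -2 + 5i for all z.
Step 3: |f(w)| = |-2 + 5i| = sqrt(4 + 25)
Step 4: = 5.3852

5.3852


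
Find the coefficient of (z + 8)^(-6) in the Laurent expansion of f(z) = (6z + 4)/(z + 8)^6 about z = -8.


Step 1: Write the numerator in powers of (z + 8): 6z + 4 = 6(z + 8) + (6*(-8) + 4) = 6(z + 8) - 44
Step 2: Divide by (z + 8)^6: f(z) = -44(z + 8)^(-6) + 6(z + 8)^(-5)
Step 3: This finite sum is the Laurent series of f about z = -8.
Step 4: Coefficient of (z + 8)^(-6) = 6*(-8) + 4 = -44

-44


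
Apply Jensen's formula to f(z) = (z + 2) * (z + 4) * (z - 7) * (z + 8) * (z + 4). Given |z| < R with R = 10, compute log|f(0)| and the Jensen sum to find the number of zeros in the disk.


Jensen's formula: (1/2pi)*integral log|f(Re^it)|dt = log|f(0)| + sum_{|a_k|<R} log(R/|a_k|)
Step 1: f(0) = 2 * 4 * (-7) * 8 * 4 = -1792
Step 2: log|f(0)| = log|-2| + log|-4| + log|7| + log|-8| + log|-4| = 7.4911
Step 3: Zeros inside |z| < 10: -2, -4, 7, -8, -4
Step 4: Jensen sum = log(10/2) + log(10/4) + log(10/7) + log(10/8) + log(10/4) = 4.0218
Step 5: n(R) = number of terms in the Jensen sum = count of zeros inside |z| < 10 = 5

5


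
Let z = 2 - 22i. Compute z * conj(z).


Step 1: conj(z) = 2 + 22i
Step 2: z * conj(z) = 2^2 + (-22)^2
Step 3: = 4 + 484 = 488

488


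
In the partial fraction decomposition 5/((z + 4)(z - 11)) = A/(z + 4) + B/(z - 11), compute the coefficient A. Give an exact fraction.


Step 1: Multiply both sides by (z + 4) and set z = -4
Step 2: A = 5 / (-4 - 11)
Step 3: A = 5 / (-15)
Step 4: A = -1/3

-1/3


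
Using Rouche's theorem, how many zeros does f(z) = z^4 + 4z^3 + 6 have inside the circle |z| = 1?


Step 1: On |z| = 1 the three terms have sizes |z^4| = 1^4 = 1, |4z^3| = 4*1^3 = 4, |6| = 6
Step 2: The dominant term is g(z) = 6; let h(z) = z^4 + 4z^3 so f = g + h
Step 3: On |z| = 1: |g| = 6 and |h| <= 1 + 4 = 5
Step 4: Since 6 > 5, |h| < |g| on |z| = 1, so by Rouche f has the same number of zeros as g inside |z| < 1
Step 5: g(z) = 6 is a nonzero constant with no zeros inside |z| < 1. Answer = 0

0


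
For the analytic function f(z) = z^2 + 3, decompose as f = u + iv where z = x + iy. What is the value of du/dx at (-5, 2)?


Step 1: f(z) = (x+iy)^2 + 3
Step 2: u = (x^2 - y^2) + 3
Step 3: u_x = 2x + 0
Step 4: At (-5, 2): u_x = -10 + 0 = -10

-10


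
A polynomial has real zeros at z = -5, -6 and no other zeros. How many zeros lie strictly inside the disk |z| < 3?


Step 1: Check each root:
  z = -5: |-5| = 5 >= 3
  z = -6: |-6| = 6 >= 3
Step 2: Count = 0

0


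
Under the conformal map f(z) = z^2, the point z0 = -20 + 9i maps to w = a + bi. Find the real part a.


Step 1: z0 = -20 + 9i
Step 2: z0^2 = (-20)^2 - 9^2 - 360i
Step 3: real part = 400 - 81 = 319

319


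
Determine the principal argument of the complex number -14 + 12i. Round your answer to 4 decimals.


Step 1: z = -14 + 12i
Step 2: arg(z) = atan2(12, -14)
Step 3: arg(z) = 2.433

2.433


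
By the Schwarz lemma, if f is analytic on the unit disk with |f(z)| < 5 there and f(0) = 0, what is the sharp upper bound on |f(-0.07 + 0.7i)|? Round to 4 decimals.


Step 1: g = f/5 maps D -> D with g(0) = 0, so by the Schwarz lemma |g(z)| <= |z|, i.e. |f(z)| <= 5|z|; this is sharp (f(z) = 5z).
Step 2: |z0|^2 = (-0.07)^2 + 0.7^2 = 0.4949
Step 3: |z0| = sqrt(0.4949) = 0.703491
Step 4: Best bound = 5 * |z0| = 5 * 0.703491 = 3.5175

3.5175


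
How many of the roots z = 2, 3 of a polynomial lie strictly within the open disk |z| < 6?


Step 1: Check each root:
  z = 2: |2| = 2 < 6
  z = 3: |3| = 3 < 6
Step 2: Count = 2

2


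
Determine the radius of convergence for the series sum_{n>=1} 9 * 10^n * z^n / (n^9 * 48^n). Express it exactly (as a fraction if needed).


Step 1: General term a_n = 9 * 10^n / (n^9 * 48^n)
Step 2: By the root test, |a_n|^(1/n) = 9^(1/n) * 10 / (n^(9/n) * 48) -> 10/48 as n -> infinity (since 9^(1/n) -> 1 and n^(9/n) -> 1)
Step 3: R = 1/lim|a_n|^(1/n) = 48/10 = 24/5

24/5


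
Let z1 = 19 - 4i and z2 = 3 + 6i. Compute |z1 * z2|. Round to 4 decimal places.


Step 1: |z1| = sqrt(19^2 + (-4)^2) = sqrt(377)
Step 2: |z2| = sqrt(3^2 + 6^2) = sqrt(45)
Step 3: |z1*z2| = |z1|*|z2| = sqrt(377) * sqrt(45) = sqrt(377 * 45) = sqrt(16965)
Step 4: = 130.2498

130.2498


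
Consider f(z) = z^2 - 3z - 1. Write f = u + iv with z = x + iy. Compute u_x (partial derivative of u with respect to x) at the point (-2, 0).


Step 1: f(z) = (x+iy)^2 - 3(x+iy) - 1
Step 2: u = (x^2 - y^2) - 3x - 1
Step 3: u_x = 2x - 3
Step 4: At (-2, 0): u_x = -4 - 3 = -7

-7


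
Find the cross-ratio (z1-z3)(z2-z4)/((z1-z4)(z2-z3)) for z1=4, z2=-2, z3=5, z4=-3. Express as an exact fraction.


Step 1: (z1-z3)(z2-z4) = (-1) * 1 = -1
Step 2: (z1-z4)(z2-z3) = 7 * (-7) = -49
Step 3: Cross-ratio = 1/49 = 1/49

1/49


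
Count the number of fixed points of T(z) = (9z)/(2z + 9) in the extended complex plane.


Step 1: Fixed points satisfy T(z) = z
Step 2: 2z^2 = 0
Step 3: Discriminant = 0^2 - 4*2*0 = 0
Step 4: Number of fixed points = 1

1


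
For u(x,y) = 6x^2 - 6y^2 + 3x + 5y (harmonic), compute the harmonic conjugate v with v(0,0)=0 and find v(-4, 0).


Step 1: v_x = -u_y = 12y - 5
Step 2: v_y = u_x = 12x + 3
Step 3: v = 12xy - 5x + 3y + C
Step 4: v(0,0) = 0 => C = 0
Step 5: v(-4, 0) = 20

20


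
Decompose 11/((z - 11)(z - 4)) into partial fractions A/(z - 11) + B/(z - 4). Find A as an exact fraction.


Step 1: Multiply both sides by (z - 11) and set z = 11
Step 2: A = 11 / (11 - 4)
Step 3: A = 11 / 7
Step 4: A = 11/7

11/7


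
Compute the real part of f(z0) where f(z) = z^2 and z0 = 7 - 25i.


Step 1: z0 = 7 - 25i
Step 2: z0^2 = 7^2 - (-25)^2 - 350i
Step 3: real part = 49 - 625 = -576

-576


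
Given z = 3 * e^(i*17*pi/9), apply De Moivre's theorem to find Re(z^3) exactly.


Step 1: By De Moivre's theorem, z^3 = 3^3 * e^(i*3*17*pi/9) = 27 * (cos(17*pi/3) + i*sin(17*pi/3))
Step 2: |z|^3 = 3^3 = 27
Step 3: Reduce the angle mod 2*pi: 17*pi/3 - 4*pi = 5*pi/3
Step 4: cos(5*pi/3) = 1/2
Step 5: Re(z^3) = 27 * 1/2 = 27/2

27/2


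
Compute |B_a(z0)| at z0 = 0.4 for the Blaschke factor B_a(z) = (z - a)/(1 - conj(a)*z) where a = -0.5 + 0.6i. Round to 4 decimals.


Step 1: Numerator z0 - a = 0.4 - (-0.5 + 0.6i) = 0.9 - 0.6i
Step 2: Denominator 1 - conj(a)*z0 = 1 - (-0.5 - 0.6i)*0.4 = 1.2 + 0.24i
Step 3: |z0 - a|^2 = 0.9^2 + (-0.6)^2 = 1.17; |1 - conj(a)*z0|^2 = 1.2^2 + 0.24^2 = 1.4976
Step 4: |B_a(0.4)| = sqrt(1.17 / 1.4976) = sqrt(0.78125)
Step 5: = 0.8839

0.8839


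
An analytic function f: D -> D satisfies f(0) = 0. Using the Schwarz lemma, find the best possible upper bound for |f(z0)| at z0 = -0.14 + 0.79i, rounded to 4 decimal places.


Step 1: Schwarz lemma: if f: D -> D is analytic with f(0) = 0, then |f(z)| <= |z| for all z in D, and this is sharp (f(z) = z).
Step 2: |z0|^2 = (-0.14)^2 + 0.79^2 = 0.6437
Step 3: |z0| = sqrt(0.6437) = 0.802309
Step 4: Best bound = |z0| = 0.8023

0.8023


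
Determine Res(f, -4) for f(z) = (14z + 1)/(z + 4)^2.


Step 1: Pole of order 2 at z = -4
Step 2: Res = lim d/dz [(z + 4)^2 * f(z)] as z -> -4
Step 3: (z + 4)^2 * f(z) = 14z + 1
Step 4: d/dz[14z + 1] = 14

14


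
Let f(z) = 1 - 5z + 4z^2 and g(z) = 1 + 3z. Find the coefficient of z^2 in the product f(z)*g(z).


Step 1: z^2 term in f*g comes from: (1)*(0) + (-5z)*(3z) + (4z^2)*(1)
Step 2: = 0 - 15 + 4
Step 3: = -11

-11


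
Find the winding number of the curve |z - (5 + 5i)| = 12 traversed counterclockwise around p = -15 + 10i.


Step 1: Center c = (5, 5), radius = 12
Step 2: |p - c|^2 = (-20)^2 + 5^2 = 425
Step 3: r^2 = 144
Step 4: |p-c| > r so winding number = 0

0


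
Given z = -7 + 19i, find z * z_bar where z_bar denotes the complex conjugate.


Step 1: conj(z) = -7 - 19i
Step 2: z * conj(z) = (-7)^2 + 19^2
Step 3: = 49 + 361 = 410

410


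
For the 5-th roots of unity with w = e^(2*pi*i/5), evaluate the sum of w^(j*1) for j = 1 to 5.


Step 1: The sum sum_{j=1}^{n} w^(k*j) equals n if n | k, else 0.
Step 2: Here n = 5, k = 1
Step 3: Does n divide k? 5 | 1 -> False
Step 4: Sum = 0

0


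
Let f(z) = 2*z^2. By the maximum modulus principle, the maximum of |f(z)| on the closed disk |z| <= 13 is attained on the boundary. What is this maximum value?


Step 1: On |z| = 13, |f(z)| = 2 * |z|^2 = 2 * 13^2
Step 2: By maximum modulus principle, maximum is on boundary.
Step 3: Maximum = 2 * 169 = 338

338


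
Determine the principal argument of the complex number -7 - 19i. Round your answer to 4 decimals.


Step 1: z = -7 - 19i
Step 2: arg(z) = atan2(-19, -7)
Step 3: arg(z) = -1.9238

-1.9238


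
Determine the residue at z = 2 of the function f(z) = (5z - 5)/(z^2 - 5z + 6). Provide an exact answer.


Step 1: Q(z) = z^2 - 5z + 6 = (z - 2)(z - 3)
Step 2: Q'(z) = 2z - 5
Step 3: Q'(2) = -1, P(2) = 5
Step 4: Res = P(2)/Q'(2) = 5/(-1) = -5

-5


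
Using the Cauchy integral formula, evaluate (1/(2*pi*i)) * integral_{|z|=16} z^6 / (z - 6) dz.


Step 1: f(z) = z^6, a = 6 is inside |z| = 16
Step 2: By Cauchy integral formula: (1/(2pi*i)) * integral = f(a)
Step 3: f(6) = 6^6 = 46656

46656


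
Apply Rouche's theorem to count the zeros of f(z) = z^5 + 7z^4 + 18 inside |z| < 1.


Step 1: On |z| = 1 the three terms have sizes |z^5| = 1^5 = 1, |7z^4| = 7*1^4 = 7, |18| = 18
Step 2: The dominant term is g(z) = 18; let h(z) = z^5 + 7z^4 so f = g + h
Step 3: On |z| = 1: |g| = 18 and |h| <= 1 + 7 = 8
Step 4: Since 18 > 8, |h| < |g| on |z| = 1, so by Rouche f has the same number of zeros as g inside |z| < 1
Step 5: g(z) = 18 is a nonzero constant with no zeros inside |z| < 1. Answer = 0

0


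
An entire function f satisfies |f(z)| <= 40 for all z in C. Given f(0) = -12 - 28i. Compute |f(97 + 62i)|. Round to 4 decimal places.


Step 1: By Liouville's theorem, a bounded entire function is constant.
Step 2: f(z) = f(0) = -12 - 28i for all z.
Step 3: |f(w)| = |-12 - 28i| = sqrt(144 + 784)
Step 4: = 30.4631

30.4631


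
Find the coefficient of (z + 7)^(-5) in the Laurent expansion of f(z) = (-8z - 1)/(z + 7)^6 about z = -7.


Step 1: Write the numerator in powers of (z + 7): -8z - 1 = -8(z + 7) + (-8*(-7) - 1) = -8(z + 7) + 55
Step 2: Divide by (z + 7)^6: f(z) = 55(z + 7)^(-6) - 8(z + 7)^(-5)
Step 3: This finite sum is the Laurent series of f about z = -7.
Step 4: Coefficient of (z + 7)^(-5) = coefficient of (z + 7) in the re-centred numerator = -8

-8


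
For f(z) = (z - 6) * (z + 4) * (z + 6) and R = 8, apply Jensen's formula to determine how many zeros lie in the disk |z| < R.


Jensen's formula: (1/2pi)*integral log|f(Re^it)|dt = log|f(0)| + sum_{|a_k|<R} log(R/|a_k|)
Step 1: f(0) = (-6) * 4 * 6 = -144
Step 2: log|f(0)| = log|6| + log|-4| + log|-6| = 4.9698
Step 3: Zeros inside |z| < 8: 6, -4, -6
Step 4: Jensen sum = log(8/6) + log(8/4) + log(8/6) = 1.2685
Step 5: n(R) = number of terms in the Jensen sum = count of zeros inside |z| < 8 = 3

3


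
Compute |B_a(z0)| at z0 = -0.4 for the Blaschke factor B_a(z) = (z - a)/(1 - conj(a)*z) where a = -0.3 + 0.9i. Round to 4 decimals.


Step 1: Numerator z0 - a = -0.4 - (-0.3 + 0.9i) = -0.1 - 0.9i
Step 2: Denominator 1 - conj(a)*z0 = 1 - (-0.3 - 0.9i)*(-0.4) = 0.88 - 0.36i
Step 3: |z0 - a|^2 = (-0.1)^2 + (-0.9)^2 = 0.82; |1 - conj(a)*z0|^2 = 0.88^2 + (-0.36)^2 = 0.904
Step 4: |B_a(-0.4)| = sqrt(0.82 / 0.904) = sqrt(0.90708)
Step 5: = 0.9524

0.9524


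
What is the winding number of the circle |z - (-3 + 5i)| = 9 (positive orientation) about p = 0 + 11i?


Step 1: Center c = (-3, 5), radius = 9
Step 2: |p - c|^2 = 3^2 + 6^2 = 45
Step 3: r^2 = 81
Step 4: |p-c| < r so winding number = 1

1


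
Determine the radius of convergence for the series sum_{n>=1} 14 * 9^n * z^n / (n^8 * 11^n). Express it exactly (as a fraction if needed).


Step 1: General term a_n = 14 * 9^n / (n^8 * 11^n)
Step 2: By the root test, |a_n|^(1/n) = 14^(1/n) * 9 / (n^(8/n) * 11) -> 9/11 as n -> infinity (since 14^(1/n) -> 1 and n^(8/n) -> 1)
Step 3: R = 1/lim|a_n|^(1/n) = 11/9

11/9


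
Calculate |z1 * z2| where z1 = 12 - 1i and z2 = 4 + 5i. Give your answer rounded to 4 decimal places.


Step 1: |z1| = sqrt(12^2 + (-1)^2) = sqrt(145)
Step 2: |z2| = sqrt(4^2 + 5^2) = sqrt(41)
Step 3: |z1*z2| = |z1|*|z2| = sqrt(145) * sqrt(41) = sqrt(145 * 41) = sqrt(5945)
Step 4: = 77.1038

77.1038


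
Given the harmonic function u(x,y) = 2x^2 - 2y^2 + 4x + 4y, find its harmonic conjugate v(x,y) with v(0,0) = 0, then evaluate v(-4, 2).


Step 1: v_x = -u_y = 4y - 4
Step 2: v_y = u_x = 4x + 4
Step 3: v = 4xy - 4x + 4y + C
Step 4: v(0,0) = 0 => C = 0
Step 5: v(-4, 2) = -8

-8


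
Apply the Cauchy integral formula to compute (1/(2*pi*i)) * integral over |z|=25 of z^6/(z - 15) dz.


Step 1: f(z) = z^6, a = 15 is inside |z| = 25
Step 2: By Cauchy integral formula: (1/(2pi*i)) * integral = f(a)
Step 3: f(15) = 15^6 = 11390625

11390625


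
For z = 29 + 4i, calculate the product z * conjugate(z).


Step 1: conj(z) = 29 - 4i
Step 2: z * conj(z) = 29^2 + 4^2
Step 3: = 841 + 16 = 857

857


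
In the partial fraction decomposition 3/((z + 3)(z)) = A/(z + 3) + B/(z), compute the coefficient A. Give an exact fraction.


Step 1: Multiply both sides by (z + 3) and set z = -3
Step 2: A = 3 / (-3 - 0)
Step 3: A = 3 / (-3)
Step 4: A = -1

-1


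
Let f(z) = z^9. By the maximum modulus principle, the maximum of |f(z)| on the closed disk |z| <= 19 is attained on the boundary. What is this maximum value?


Step 1: On |z| = 19, |f(z)| = |z|^9 = 19^9
Step 2: By maximum modulus principle, maximum is on boundary.
Step 3: Maximum = 322687697779 = 322687697779

322687697779


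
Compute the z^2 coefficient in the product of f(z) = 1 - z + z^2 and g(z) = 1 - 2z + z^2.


Step 1: z^2 term in f*g comes from: (1)*(z^2) + (-z)*(-2z) + (z^2)*(1)
Step 2: = 1 + 2 + 1
Step 3: = 4

4


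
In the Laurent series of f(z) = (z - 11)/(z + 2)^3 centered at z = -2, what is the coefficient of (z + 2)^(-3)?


Step 1: Write the numerator in powers of (z + 2): z - 11 = (z + 2) + (1*(-2) - 11) = (z + 2) - 13
Step 2: Divide by (z + 2)^3: f(z) = -13(z + 2)^(-3) + (z + 2)^(-2)
Step 3: This finite sum is the Laurent series of f about z = -2.
Step 4: Coefficient of (z + 2)^(-3) = 1*(-2) - 11 = -13

-13


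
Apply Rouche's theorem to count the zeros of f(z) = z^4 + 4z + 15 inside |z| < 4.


Step 1: On |z| = 4 the three terms have sizes |z^4| = 4^4 = 256, |4z| = 4*4 = 16, |15| = 15
Step 2: The dominant term is g(z) = z^4; let h(z) = 4z + 15 so f = g + h
Step 3: On |z| = 4: |g| = 256 and |h| <= 16 + 15 = 31
Step 4: Since 256 > 31, |h| < |g| on |z| = 4, so by Rouche f has the same number of zeros as g inside |z| < 4
Step 5: g(z) = z^4 has 4 zeros (all at the origin) inside |z| < 4. Answer = 4

4


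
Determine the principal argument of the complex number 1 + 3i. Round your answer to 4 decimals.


Step 1: z = 1 + 3i
Step 2: arg(z) = atan2(3, 1)
Step 3: arg(z) = 1.249

1.249


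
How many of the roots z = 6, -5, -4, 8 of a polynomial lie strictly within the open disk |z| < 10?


Step 1: Check each root:
  z = 6: |6| = 6 < 10
  z = -5: |-5| = 5 < 10
  z = -4: |-4| = 4 < 10
  z = 8: |8| = 8 < 10
Step 2: Count = 4

4


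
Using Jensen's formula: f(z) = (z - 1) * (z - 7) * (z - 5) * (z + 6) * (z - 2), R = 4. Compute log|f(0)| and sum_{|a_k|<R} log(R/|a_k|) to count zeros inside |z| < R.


Jensen's formula: (1/2pi)*integral log|f(Re^it)|dt = log|f(0)| + sum_{|a_k|<R} log(R/|a_k|)
Step 1: f(0) = (-1) * (-7) * (-5) * 6 * (-2) = 420
Step 2: log|f(0)| = log|1| + log|7| + log|5| + log|-6| + log|2| = 6.0403
Step 3: Zeros inside |z| < 4: 1, 2
Step 4: Jensen sum = log(4/1) + log(4/2) = 2.0794
Step 5: n(R) = number of terms in the Jensen sum = count of zeros inside |z| < 4 = 2

2


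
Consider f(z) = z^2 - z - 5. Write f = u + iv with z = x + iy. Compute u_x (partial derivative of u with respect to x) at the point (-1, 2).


Step 1: f(z) = (x+iy)^2 - (x+iy) - 5
Step 2: u = (x^2 - y^2) - x - 5
Step 3: u_x = 2x - 1
Step 4: At (-1, 2): u_x = -2 - 1 = -3

-3


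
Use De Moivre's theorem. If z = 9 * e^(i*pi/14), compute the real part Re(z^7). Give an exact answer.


Step 1: By De Moivre's theorem, z^7 = 9^7 * e^(i*7*pi/14) = 4782969 * (cos(pi/2) + i*sin(pi/2))
Step 2: |z|^7 = 9^7 = 4782969
Step 3: The angle pi/2 already lies in [0, 2*pi)
Step 4: cos(pi/2) = 0
Step 5: Re(z^7) = 4782969 * 0 = 0

0


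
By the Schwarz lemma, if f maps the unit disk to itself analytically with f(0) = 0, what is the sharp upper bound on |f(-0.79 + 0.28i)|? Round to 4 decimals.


Step 1: Schwarz lemma: if f: D -> D is analytic with f(0) = 0, then |f(z)| <= |z| for all z in D, and this is sharp (f(z) = z).
Step 2: |z0|^2 = (-0.79)^2 + 0.28^2 = 0.7025
Step 3: |z0| = sqrt(0.7025) = 0.838153
Step 4: Best bound = |z0| = 0.8382

0.8382


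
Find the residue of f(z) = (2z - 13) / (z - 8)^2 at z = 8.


Step 1: Pole of order 2 at z = 8
Step 2: Res = lim d/dz [(z - 8)^2 * f(z)] as z -> 8
Step 3: (z - 8)^2 * f(z) = 2z - 13
Step 4: d/dz[2z - 13] = 2

2


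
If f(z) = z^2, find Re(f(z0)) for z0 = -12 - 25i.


Step 1: z0 = -12 - 25i
Step 2: z0^2 = (-12)^2 - (-25)^2 + 600i
Step 3: real part = 144 - 625 = -481

-481


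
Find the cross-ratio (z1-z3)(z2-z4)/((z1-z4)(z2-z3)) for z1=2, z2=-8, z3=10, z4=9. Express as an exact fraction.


Step 1: (z1-z3)(z2-z4) = (-8) * (-17) = 136
Step 2: (z1-z4)(z2-z3) = (-7) * (-18) = 126
Step 3: Cross-ratio = 136/126 = 68/63

68/63


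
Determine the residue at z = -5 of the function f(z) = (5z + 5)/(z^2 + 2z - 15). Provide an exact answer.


Step 1: Q(z) = z^2 + 2z - 15 = (z + 5)(z - 3)
Step 2: Q'(z) = 2z + 2
Step 3: Q'(-5) = -8, P(-5) = -20
Step 4: Res = P(-5)/Q'(-5) = -20/(-8) = 5/2

5/2


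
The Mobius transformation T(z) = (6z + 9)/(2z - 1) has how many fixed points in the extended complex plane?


Step 1: Fixed points satisfy T(z) = z
Step 2: 2z^2 - 7z - 9 = 0
Step 3: Discriminant = (-7)^2 - 4*2*(-9) = 121
Step 4: Number of fixed points = 2

2


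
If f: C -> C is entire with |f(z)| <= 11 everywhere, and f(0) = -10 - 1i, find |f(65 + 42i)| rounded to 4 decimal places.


Step 1: By Liouville's theorem, a bounded entire function is constant.
Step 2: f(z) = f(0) = -10 - 1i for all z.
Step 3: |f(w)| = |-10 - 1i| = sqrt(100 + 1)
Step 4: = 10.0499

10.0499


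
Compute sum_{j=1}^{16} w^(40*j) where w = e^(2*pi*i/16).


Step 1: The sum sum_{j=1}^{n} w^(k*j) equals n if n | k, else 0.
Step 2: Here n = 16, k = 40
Step 3: Does n divide k? 16 | 40 -> False
Step 4: Sum = 0

0


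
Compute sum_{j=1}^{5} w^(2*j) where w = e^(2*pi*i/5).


Step 1: The sum sum_{j=1}^{n} w^(k*j) equals n if n | k, else 0.
Step 2: Here n = 5, k = 2
Step 3: Does n divide k? 5 | 2 -> False
Step 4: Sum = 0

0


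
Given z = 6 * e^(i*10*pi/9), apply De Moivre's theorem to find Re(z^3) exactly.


Step 1: By De Moivre's theorem, z^3 = 6^3 * e^(i*3*10*pi/9) = 216 * (cos(10*pi/3) + i*sin(10*pi/3))
Step 2: |z|^3 = 6^3 = 216
Step 3: Reduce the angle mod 2*pi: 10*pi/3 - 2*pi = 4*pi/3
Step 4: cos(4*pi/3) = -1/2
Step 5: Re(z^3) = 216 * (-1/2) = -108

-108


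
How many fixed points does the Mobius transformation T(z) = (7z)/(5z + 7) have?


Step 1: Fixed points satisfy T(z) = z
Step 2: 5z^2 = 0
Step 3: Discriminant = 0^2 - 4*5*0 = 0
Step 4: Number of fixed points = 1

1


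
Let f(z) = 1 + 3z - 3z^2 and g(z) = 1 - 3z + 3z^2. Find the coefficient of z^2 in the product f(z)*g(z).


Step 1: z^2 term in f*g comes from: (1)*(3z^2) + (3z)*(-3z) + (-3z^2)*(1)
Step 2: = 3 - 9 - 3
Step 3: = -9

-9


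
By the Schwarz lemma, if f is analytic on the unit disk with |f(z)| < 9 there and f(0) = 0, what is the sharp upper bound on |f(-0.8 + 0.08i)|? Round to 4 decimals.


Step 1: g = f/9 maps D -> D with g(0) = 0, so by the Schwarz lemma |g(z)| <= |z|, i.e. |f(z)| <= 9|z|; this is sharp (f(z) = 9z).
Step 2: |z0|^2 = (-0.8)^2 + 0.08^2 = 0.6464
Step 3: |z0| = sqrt(0.6464) = 0.80399
Step 4: Best bound = 9 * |z0| = 9 * 0.80399 = 7.2359

7.2359


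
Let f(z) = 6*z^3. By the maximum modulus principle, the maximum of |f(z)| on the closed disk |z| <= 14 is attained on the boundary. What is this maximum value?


Step 1: On |z| = 14, |f(z)| = 6 * |z|^3 = 6 * 14^3
Step 2: By maximum modulus principle, maximum is on boundary.
Step 3: Maximum = 6 * 2744 = 16464

16464


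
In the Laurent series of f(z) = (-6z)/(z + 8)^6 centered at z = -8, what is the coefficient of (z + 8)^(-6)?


Step 1: Write the numerator in powers of (z + 8): -6z = -6(z + 8) + (-6*(-8) + 0) = -6(z + 8) + 48
Step 2: Divide by (z + 8)^6: f(z) = 48(z + 8)^(-6) - 6(z + 8)^(-5)
Step 3: This finite sum is the Laurent series of f about z = -8.
Step 4: Coefficient of (z + 8)^(-6) = -6*(-8) + 0 = 48

48
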